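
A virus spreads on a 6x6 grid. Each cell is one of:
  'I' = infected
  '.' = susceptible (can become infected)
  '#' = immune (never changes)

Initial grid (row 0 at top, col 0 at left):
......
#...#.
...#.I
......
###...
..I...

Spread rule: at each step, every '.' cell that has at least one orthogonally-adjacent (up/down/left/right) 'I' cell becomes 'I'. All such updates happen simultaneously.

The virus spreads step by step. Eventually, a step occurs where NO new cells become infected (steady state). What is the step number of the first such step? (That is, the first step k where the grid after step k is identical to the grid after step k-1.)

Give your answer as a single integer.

Step 0 (initial): 2 infected
Step 1: +5 new -> 7 infected
Step 2: +6 new -> 13 infected
Step 3: +4 new -> 17 infected
Step 4: +2 new -> 19 infected
Step 5: +4 new -> 23 infected
Step 6: +4 new -> 27 infected
Step 7: +3 new -> 30 infected
Step 8: +0 new -> 30 infected

Answer: 8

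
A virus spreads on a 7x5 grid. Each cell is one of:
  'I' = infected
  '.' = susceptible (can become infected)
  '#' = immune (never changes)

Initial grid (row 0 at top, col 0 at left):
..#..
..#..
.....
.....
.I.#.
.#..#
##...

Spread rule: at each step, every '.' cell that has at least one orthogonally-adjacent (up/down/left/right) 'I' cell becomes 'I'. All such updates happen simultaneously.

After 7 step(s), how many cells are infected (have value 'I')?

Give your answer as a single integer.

Answer: 28

Derivation:
Step 0 (initial): 1 infected
Step 1: +3 new -> 4 infected
Step 2: +5 new -> 9 infected
Step 3: +6 new -> 15 infected
Step 4: +5 new -> 20 infected
Step 5: +5 new -> 25 infected
Step 6: +2 new -> 27 infected
Step 7: +1 new -> 28 infected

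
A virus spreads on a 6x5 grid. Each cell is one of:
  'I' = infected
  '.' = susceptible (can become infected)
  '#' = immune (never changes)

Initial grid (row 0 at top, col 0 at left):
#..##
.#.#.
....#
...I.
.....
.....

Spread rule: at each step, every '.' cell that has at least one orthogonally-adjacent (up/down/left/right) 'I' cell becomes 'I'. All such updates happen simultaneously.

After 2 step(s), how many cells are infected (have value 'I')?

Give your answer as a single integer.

Answer: 10

Derivation:
Step 0 (initial): 1 infected
Step 1: +4 new -> 5 infected
Step 2: +5 new -> 10 infected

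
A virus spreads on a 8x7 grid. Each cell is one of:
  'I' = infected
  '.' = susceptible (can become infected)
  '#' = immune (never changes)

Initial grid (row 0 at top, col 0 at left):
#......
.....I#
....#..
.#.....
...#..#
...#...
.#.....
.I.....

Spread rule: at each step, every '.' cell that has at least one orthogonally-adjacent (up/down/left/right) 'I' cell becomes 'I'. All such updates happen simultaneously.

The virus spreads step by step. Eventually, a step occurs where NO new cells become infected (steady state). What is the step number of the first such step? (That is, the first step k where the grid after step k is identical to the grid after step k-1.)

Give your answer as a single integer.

Answer: 7

Derivation:
Step 0 (initial): 2 infected
Step 1: +5 new -> 7 infected
Step 2: +8 new -> 15 infected
Step 3: +10 new -> 25 infected
Step 4: +11 new -> 36 infected
Step 5: +10 new -> 46 infected
Step 6: +2 new -> 48 infected
Step 7: +0 new -> 48 infected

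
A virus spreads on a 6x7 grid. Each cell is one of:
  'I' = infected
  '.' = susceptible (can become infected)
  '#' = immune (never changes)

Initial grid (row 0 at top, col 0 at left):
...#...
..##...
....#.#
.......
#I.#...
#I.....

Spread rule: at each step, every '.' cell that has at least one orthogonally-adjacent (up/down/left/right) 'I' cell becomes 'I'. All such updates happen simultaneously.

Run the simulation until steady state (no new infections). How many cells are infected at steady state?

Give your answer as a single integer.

Step 0 (initial): 2 infected
Step 1: +3 new -> 5 infected
Step 2: +4 new -> 9 infected
Step 3: +5 new -> 14 infected
Step 4: +6 new -> 20 infected
Step 5: +5 new -> 25 infected
Step 6: +3 new -> 28 infected
Step 7: +1 new -> 29 infected
Step 8: +3 new -> 32 infected
Step 9: +2 new -> 34 infected
Step 10: +0 new -> 34 infected

Answer: 34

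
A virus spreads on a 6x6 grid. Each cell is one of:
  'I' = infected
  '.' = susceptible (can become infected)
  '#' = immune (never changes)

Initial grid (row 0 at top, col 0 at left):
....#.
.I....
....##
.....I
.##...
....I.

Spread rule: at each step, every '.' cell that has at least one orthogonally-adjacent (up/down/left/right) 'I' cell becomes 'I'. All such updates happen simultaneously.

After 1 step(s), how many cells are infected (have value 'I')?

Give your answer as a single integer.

Answer: 12

Derivation:
Step 0 (initial): 3 infected
Step 1: +9 new -> 12 infected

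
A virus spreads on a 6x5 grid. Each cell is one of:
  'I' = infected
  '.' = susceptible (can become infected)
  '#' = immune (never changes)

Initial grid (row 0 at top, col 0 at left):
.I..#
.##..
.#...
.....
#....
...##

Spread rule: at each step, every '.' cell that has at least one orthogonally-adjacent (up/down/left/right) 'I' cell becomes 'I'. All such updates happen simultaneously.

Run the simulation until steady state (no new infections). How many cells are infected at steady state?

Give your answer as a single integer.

Step 0 (initial): 1 infected
Step 1: +2 new -> 3 infected
Step 2: +2 new -> 5 infected
Step 3: +2 new -> 7 infected
Step 4: +3 new -> 10 infected
Step 5: +4 new -> 14 infected
Step 6: +4 new -> 18 infected
Step 7: +3 new -> 21 infected
Step 8: +2 new -> 23 infected
Step 9: +0 new -> 23 infected

Answer: 23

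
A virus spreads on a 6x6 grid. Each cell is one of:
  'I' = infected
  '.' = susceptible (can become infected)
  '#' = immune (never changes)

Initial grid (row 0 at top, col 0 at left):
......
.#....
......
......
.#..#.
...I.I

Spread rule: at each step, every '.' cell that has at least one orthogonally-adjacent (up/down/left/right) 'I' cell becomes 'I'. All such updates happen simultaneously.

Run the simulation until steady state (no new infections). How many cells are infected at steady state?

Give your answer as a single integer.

Step 0 (initial): 2 infected
Step 1: +4 new -> 6 infected
Step 2: +4 new -> 10 infected
Step 3: +5 new -> 15 infected
Step 4: +6 new -> 21 infected
Step 5: +6 new -> 27 infected
Step 6: +3 new -> 30 infected
Step 7: +2 new -> 32 infected
Step 8: +1 new -> 33 infected
Step 9: +0 new -> 33 infected

Answer: 33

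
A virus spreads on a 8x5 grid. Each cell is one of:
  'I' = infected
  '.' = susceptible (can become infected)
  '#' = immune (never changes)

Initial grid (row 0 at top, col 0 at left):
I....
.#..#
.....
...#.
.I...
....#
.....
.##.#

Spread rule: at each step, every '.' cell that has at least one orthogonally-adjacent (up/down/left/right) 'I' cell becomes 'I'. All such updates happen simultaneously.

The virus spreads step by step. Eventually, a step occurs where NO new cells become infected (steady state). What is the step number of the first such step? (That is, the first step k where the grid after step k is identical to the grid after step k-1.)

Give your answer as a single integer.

Step 0 (initial): 2 infected
Step 1: +6 new -> 8 infected
Step 2: +9 new -> 17 infected
Step 3: +7 new -> 24 infected
Step 4: +6 new -> 30 infected
Step 5: +3 new -> 33 infected
Step 6: +0 new -> 33 infected

Answer: 6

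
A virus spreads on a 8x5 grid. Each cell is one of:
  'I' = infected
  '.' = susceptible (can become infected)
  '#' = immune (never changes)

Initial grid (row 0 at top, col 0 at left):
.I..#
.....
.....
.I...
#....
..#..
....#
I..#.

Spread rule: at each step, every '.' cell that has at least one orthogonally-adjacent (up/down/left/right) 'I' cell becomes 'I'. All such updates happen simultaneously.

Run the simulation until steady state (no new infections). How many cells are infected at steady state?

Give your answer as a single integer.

Step 0 (initial): 3 infected
Step 1: +9 new -> 12 infected
Step 2: +11 new -> 23 infected
Step 3: +5 new -> 28 infected
Step 4: +5 new -> 33 infected
Step 5: +1 new -> 34 infected
Step 6: +0 new -> 34 infected

Answer: 34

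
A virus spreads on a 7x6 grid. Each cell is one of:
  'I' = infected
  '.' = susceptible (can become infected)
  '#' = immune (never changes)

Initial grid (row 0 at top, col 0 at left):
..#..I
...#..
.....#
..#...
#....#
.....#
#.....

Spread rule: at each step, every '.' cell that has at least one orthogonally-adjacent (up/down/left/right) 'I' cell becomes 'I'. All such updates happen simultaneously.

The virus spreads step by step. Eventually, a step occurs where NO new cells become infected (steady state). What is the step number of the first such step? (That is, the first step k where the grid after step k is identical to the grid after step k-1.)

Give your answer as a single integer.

Answer: 11

Derivation:
Step 0 (initial): 1 infected
Step 1: +2 new -> 3 infected
Step 2: +2 new -> 5 infected
Step 3: +1 new -> 6 infected
Step 4: +2 new -> 8 infected
Step 5: +4 new -> 12 infected
Step 6: +4 new -> 16 infected
Step 7: +6 new -> 22 infected
Step 8: +7 new -> 29 infected
Step 9: +3 new -> 32 infected
Step 10: +2 new -> 34 infected
Step 11: +0 new -> 34 infected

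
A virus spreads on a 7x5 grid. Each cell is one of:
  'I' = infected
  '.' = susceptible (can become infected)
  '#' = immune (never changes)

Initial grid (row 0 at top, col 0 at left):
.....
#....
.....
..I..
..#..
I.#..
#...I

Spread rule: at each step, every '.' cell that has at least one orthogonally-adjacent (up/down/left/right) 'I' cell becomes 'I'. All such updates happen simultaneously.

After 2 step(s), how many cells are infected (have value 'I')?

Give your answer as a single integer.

Step 0 (initial): 3 infected
Step 1: +7 new -> 10 infected
Step 2: +11 new -> 21 infected

Answer: 21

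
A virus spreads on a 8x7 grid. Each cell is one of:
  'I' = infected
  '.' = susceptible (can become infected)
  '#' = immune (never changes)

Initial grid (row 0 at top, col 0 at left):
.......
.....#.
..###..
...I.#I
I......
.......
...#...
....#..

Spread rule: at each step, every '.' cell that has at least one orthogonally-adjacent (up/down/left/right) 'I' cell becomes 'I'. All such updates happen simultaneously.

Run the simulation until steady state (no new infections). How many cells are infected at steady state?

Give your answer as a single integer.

Answer: 49

Derivation:
Step 0 (initial): 3 infected
Step 1: +8 new -> 11 infected
Step 2: +11 new -> 22 infected
Step 3: +9 new -> 31 infected
Step 4: +8 new -> 39 infected
Step 5: +5 new -> 44 infected
Step 6: +5 new -> 49 infected
Step 7: +0 new -> 49 infected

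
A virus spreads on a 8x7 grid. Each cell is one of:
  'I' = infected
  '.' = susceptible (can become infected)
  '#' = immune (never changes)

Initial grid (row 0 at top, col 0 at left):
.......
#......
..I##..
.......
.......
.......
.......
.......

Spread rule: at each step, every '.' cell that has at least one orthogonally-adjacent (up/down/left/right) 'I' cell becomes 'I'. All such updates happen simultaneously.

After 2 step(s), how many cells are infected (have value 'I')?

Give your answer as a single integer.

Step 0 (initial): 1 infected
Step 1: +3 new -> 4 infected
Step 2: +7 new -> 11 infected

Answer: 11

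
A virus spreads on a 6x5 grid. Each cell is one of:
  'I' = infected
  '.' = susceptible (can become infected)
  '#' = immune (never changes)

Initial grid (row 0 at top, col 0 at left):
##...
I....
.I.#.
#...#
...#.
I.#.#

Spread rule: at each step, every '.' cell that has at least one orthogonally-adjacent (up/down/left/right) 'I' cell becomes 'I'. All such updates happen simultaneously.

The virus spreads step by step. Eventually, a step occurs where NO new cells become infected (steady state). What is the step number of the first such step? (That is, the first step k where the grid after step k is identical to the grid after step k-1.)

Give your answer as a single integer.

Step 0 (initial): 3 infected
Step 1: +6 new -> 9 infected
Step 2: +3 new -> 12 infected
Step 3: +4 new -> 16 infected
Step 4: +2 new -> 18 infected
Step 5: +2 new -> 20 infected
Step 6: +0 new -> 20 infected

Answer: 6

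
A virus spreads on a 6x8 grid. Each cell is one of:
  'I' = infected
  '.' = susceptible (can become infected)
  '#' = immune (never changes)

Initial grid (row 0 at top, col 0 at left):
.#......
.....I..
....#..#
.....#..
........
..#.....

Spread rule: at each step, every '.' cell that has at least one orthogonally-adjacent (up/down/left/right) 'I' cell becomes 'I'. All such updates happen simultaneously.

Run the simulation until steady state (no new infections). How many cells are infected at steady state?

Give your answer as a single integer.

Answer: 43

Derivation:
Step 0 (initial): 1 infected
Step 1: +4 new -> 5 infected
Step 2: +5 new -> 10 infected
Step 3: +5 new -> 15 infected
Step 4: +6 new -> 21 infected
Step 5: +8 new -> 29 infected
Step 6: +8 new -> 37 infected
Step 7: +3 new -> 40 infected
Step 8: +2 new -> 42 infected
Step 9: +1 new -> 43 infected
Step 10: +0 new -> 43 infected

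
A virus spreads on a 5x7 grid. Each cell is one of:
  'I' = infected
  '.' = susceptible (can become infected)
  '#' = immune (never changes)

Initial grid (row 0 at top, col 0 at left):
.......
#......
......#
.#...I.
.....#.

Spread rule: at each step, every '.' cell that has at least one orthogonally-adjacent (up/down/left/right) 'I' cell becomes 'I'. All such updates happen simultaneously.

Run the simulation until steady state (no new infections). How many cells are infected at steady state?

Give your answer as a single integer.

Step 0 (initial): 1 infected
Step 1: +3 new -> 4 infected
Step 2: +5 new -> 9 infected
Step 3: +6 new -> 15 infected
Step 4: +5 new -> 20 infected
Step 5: +4 new -> 24 infected
Step 6: +4 new -> 28 infected
Step 7: +2 new -> 30 infected
Step 8: +1 new -> 31 infected
Step 9: +0 new -> 31 infected

Answer: 31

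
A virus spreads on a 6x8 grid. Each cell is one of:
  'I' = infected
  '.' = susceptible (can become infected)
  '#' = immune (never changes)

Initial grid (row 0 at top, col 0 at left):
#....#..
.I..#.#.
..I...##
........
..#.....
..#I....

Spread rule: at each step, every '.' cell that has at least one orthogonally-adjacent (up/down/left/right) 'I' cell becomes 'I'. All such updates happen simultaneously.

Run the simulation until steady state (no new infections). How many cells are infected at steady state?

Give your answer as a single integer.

Answer: 37

Derivation:
Step 0 (initial): 3 infected
Step 1: +8 new -> 11 infected
Step 2: +8 new -> 19 infected
Step 3: +7 new -> 26 infected
Step 4: +7 new -> 33 infected
Step 5: +3 new -> 36 infected
Step 6: +1 new -> 37 infected
Step 7: +0 new -> 37 infected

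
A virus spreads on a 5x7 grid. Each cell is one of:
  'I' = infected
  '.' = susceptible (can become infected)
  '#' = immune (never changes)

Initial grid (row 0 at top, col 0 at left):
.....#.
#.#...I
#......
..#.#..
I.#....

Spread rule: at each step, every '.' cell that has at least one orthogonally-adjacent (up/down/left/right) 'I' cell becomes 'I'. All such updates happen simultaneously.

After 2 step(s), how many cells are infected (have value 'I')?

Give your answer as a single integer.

Answer: 11

Derivation:
Step 0 (initial): 2 infected
Step 1: +5 new -> 7 infected
Step 2: +4 new -> 11 infected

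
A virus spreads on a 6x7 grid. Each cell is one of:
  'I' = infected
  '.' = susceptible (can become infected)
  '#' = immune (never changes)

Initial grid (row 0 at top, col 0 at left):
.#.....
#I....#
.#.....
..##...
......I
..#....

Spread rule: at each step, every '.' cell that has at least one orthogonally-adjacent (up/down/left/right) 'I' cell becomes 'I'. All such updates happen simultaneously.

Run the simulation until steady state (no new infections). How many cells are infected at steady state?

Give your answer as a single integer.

Answer: 34

Derivation:
Step 0 (initial): 2 infected
Step 1: +4 new -> 6 infected
Step 2: +7 new -> 13 infected
Step 3: +7 new -> 20 infected
Step 4: +5 new -> 25 infected
Step 5: +2 new -> 27 infected
Step 6: +4 new -> 31 infected
Step 7: +2 new -> 33 infected
Step 8: +1 new -> 34 infected
Step 9: +0 new -> 34 infected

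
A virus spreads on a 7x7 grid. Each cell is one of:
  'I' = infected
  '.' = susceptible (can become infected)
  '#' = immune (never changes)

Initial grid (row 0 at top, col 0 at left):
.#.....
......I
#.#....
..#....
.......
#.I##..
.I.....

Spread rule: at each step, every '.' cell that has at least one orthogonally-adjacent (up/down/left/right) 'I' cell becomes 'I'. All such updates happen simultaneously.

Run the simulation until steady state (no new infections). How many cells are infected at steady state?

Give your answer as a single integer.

Step 0 (initial): 3 infected
Step 1: +7 new -> 10 infected
Step 2: +7 new -> 17 infected
Step 3: +10 new -> 27 infected
Step 4: +9 new -> 36 infected
Step 5: +4 new -> 40 infected
Step 6: +1 new -> 41 infected
Step 7: +1 new -> 42 infected
Step 8: +0 new -> 42 infected

Answer: 42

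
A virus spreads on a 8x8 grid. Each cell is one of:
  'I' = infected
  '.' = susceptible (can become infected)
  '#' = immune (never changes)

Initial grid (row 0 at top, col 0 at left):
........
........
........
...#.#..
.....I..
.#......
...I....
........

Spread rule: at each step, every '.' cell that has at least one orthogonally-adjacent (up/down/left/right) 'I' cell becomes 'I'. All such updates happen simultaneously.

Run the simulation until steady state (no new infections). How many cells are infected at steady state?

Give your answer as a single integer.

Answer: 61

Derivation:
Step 0 (initial): 2 infected
Step 1: +7 new -> 9 infected
Step 2: +11 new -> 20 infected
Step 3: +9 new -> 29 infected
Step 4: +11 new -> 40 infected
Step 5: +9 new -> 49 infected
Step 6: +6 new -> 55 infected
Step 7: +3 new -> 58 infected
Step 8: +2 new -> 60 infected
Step 9: +1 new -> 61 infected
Step 10: +0 new -> 61 infected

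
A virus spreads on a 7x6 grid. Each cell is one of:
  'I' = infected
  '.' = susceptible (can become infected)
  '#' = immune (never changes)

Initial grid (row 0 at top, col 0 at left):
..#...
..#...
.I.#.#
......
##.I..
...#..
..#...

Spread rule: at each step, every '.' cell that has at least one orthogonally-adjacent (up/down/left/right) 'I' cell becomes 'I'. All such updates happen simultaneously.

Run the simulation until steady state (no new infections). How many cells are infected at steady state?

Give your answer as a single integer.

Step 0 (initial): 2 infected
Step 1: +7 new -> 9 infected
Step 2: +8 new -> 17 infected
Step 3: +6 new -> 23 infected
Step 4: +5 new -> 28 infected
Step 5: +4 new -> 32 infected
Step 6: +2 new -> 34 infected
Step 7: +0 new -> 34 infected

Answer: 34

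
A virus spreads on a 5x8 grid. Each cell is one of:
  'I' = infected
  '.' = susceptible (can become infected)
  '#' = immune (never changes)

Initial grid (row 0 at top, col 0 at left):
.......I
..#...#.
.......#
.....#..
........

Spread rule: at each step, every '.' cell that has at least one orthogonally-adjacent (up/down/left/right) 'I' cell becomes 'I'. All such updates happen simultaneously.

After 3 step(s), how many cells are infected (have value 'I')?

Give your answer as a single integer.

Step 0 (initial): 1 infected
Step 1: +2 new -> 3 infected
Step 2: +1 new -> 4 infected
Step 3: +2 new -> 6 infected

Answer: 6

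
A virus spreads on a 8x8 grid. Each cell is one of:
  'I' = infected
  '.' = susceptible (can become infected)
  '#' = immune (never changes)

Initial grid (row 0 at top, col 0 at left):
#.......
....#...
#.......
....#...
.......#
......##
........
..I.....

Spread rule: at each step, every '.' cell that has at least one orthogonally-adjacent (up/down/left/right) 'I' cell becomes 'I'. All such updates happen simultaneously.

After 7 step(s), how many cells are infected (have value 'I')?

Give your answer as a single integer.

Answer: 42

Derivation:
Step 0 (initial): 1 infected
Step 1: +3 new -> 4 infected
Step 2: +5 new -> 9 infected
Step 3: +6 new -> 15 infected
Step 4: +7 new -> 22 infected
Step 5: +8 new -> 30 infected
Step 6: +6 new -> 36 infected
Step 7: +6 new -> 42 infected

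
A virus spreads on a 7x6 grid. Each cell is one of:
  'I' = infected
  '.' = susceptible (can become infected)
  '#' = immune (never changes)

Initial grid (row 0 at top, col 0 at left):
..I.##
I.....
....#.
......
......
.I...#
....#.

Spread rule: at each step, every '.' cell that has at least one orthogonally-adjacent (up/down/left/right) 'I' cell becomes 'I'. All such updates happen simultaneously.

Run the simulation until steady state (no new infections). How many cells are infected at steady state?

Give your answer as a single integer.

Step 0 (initial): 3 infected
Step 1: +10 new -> 13 infected
Step 2: +10 new -> 23 infected
Step 3: +6 new -> 29 infected
Step 4: +3 new -> 32 infected
Step 5: +3 new -> 35 infected
Step 6: +1 new -> 36 infected
Step 7: +0 new -> 36 infected

Answer: 36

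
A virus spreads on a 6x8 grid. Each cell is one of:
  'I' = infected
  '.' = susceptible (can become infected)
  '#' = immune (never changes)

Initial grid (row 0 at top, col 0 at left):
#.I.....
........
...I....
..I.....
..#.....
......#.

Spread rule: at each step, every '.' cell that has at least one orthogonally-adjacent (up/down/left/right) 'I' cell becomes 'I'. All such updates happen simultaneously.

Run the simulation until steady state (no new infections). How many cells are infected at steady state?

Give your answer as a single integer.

Step 0 (initial): 3 infected
Step 1: +8 new -> 11 infected
Step 2: +9 new -> 20 infected
Step 3: +10 new -> 30 infected
Step 4: +8 new -> 38 infected
Step 5: +5 new -> 43 infected
Step 6: +1 new -> 44 infected
Step 7: +1 new -> 45 infected
Step 8: +0 new -> 45 infected

Answer: 45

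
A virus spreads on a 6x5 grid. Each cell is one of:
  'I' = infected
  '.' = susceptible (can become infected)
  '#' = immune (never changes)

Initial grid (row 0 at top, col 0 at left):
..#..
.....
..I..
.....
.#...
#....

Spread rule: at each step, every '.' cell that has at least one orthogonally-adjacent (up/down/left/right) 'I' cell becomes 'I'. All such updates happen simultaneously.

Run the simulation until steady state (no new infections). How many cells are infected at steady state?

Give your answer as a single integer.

Answer: 27

Derivation:
Step 0 (initial): 1 infected
Step 1: +4 new -> 5 infected
Step 2: +7 new -> 12 infected
Step 3: +8 new -> 20 infected
Step 4: +6 new -> 26 infected
Step 5: +1 new -> 27 infected
Step 6: +0 new -> 27 infected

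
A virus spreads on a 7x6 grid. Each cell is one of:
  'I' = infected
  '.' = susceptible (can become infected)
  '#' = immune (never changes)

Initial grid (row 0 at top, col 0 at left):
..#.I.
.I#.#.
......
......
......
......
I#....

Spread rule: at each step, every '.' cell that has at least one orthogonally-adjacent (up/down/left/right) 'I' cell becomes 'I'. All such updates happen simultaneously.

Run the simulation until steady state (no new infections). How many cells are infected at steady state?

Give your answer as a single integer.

Step 0 (initial): 3 infected
Step 1: +6 new -> 9 infected
Step 2: +8 new -> 17 infected
Step 3: +6 new -> 23 infected
Step 4: +6 new -> 29 infected
Step 5: +5 new -> 34 infected
Step 6: +3 new -> 37 infected
Step 7: +1 new -> 38 infected
Step 8: +0 new -> 38 infected

Answer: 38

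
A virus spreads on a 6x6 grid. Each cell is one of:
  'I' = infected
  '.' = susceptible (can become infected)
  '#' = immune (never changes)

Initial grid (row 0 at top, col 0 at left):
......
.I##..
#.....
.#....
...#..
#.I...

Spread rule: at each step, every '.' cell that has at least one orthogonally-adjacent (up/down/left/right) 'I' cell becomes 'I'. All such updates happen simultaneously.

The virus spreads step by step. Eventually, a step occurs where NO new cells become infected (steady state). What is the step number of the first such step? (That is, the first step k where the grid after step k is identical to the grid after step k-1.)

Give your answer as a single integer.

Answer: 7

Derivation:
Step 0 (initial): 2 infected
Step 1: +6 new -> 8 infected
Step 2: +6 new -> 14 infected
Step 3: +6 new -> 20 infected
Step 4: +5 new -> 25 infected
Step 5: +4 new -> 29 infected
Step 6: +1 new -> 30 infected
Step 7: +0 new -> 30 infected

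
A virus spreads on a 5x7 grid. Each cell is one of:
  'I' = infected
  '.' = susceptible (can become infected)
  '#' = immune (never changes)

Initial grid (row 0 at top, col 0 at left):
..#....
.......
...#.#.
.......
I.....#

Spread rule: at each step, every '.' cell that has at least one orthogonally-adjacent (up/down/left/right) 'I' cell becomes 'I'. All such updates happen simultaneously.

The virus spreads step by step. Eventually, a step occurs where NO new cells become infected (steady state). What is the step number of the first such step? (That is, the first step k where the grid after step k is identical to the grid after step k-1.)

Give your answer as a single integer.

Answer: 11

Derivation:
Step 0 (initial): 1 infected
Step 1: +2 new -> 3 infected
Step 2: +3 new -> 6 infected
Step 3: +4 new -> 10 infected
Step 4: +5 new -> 15 infected
Step 5: +4 new -> 19 infected
Step 6: +3 new -> 22 infected
Step 7: +3 new -> 25 infected
Step 8: +3 new -> 28 infected
Step 9: +2 new -> 30 infected
Step 10: +1 new -> 31 infected
Step 11: +0 new -> 31 infected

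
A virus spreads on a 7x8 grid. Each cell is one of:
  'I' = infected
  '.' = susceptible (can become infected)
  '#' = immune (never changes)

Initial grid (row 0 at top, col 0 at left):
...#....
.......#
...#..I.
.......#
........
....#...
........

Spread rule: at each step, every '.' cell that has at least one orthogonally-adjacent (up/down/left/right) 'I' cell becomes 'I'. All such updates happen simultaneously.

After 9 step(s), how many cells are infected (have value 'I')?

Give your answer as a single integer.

Step 0 (initial): 1 infected
Step 1: +4 new -> 5 infected
Step 2: +5 new -> 10 infected
Step 3: +7 new -> 17 infected
Step 4: +7 new -> 24 infected
Step 5: +5 new -> 29 infected
Step 6: +7 new -> 36 infected
Step 7: +7 new -> 43 infected
Step 8: +5 new -> 48 infected
Step 9: +2 new -> 50 infected

Answer: 50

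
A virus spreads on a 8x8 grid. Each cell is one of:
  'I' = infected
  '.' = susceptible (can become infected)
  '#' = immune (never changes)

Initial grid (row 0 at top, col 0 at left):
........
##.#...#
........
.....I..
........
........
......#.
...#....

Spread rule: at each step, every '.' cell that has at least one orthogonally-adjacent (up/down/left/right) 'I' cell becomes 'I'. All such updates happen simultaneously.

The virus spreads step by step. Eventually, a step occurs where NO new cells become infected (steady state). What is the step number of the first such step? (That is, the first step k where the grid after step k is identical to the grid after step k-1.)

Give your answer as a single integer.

Step 0 (initial): 1 infected
Step 1: +4 new -> 5 infected
Step 2: +8 new -> 13 infected
Step 3: +11 new -> 24 infected
Step 4: +9 new -> 33 infected
Step 5: +11 new -> 44 infected
Step 6: +6 new -> 50 infected
Step 7: +4 new -> 54 infected
Step 8: +3 new -> 57 infected
Step 9: +1 new -> 58 infected
Step 10: +0 new -> 58 infected

Answer: 10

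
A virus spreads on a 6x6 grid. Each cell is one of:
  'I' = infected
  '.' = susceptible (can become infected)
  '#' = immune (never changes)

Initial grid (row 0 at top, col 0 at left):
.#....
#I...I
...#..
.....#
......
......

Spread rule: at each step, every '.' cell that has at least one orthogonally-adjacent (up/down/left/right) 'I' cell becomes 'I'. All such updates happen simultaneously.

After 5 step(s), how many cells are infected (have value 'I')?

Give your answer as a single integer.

Step 0 (initial): 2 infected
Step 1: +5 new -> 7 infected
Step 2: +7 new -> 14 infected
Step 3: +5 new -> 19 infected
Step 4: +5 new -> 24 infected
Step 5: +5 new -> 29 infected

Answer: 29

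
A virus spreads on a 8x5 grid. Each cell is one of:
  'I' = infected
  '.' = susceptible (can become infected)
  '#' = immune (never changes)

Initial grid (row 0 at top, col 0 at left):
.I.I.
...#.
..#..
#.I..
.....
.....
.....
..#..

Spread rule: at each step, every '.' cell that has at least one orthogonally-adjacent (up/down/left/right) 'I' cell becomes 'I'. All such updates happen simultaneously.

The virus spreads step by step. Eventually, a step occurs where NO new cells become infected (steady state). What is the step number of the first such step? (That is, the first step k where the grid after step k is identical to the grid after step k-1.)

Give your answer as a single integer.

Answer: 7

Derivation:
Step 0 (initial): 3 infected
Step 1: +7 new -> 10 infected
Step 2: +9 new -> 19 infected
Step 3: +7 new -> 26 infected
Step 4: +4 new -> 30 infected
Step 5: +4 new -> 34 infected
Step 6: +2 new -> 36 infected
Step 7: +0 new -> 36 infected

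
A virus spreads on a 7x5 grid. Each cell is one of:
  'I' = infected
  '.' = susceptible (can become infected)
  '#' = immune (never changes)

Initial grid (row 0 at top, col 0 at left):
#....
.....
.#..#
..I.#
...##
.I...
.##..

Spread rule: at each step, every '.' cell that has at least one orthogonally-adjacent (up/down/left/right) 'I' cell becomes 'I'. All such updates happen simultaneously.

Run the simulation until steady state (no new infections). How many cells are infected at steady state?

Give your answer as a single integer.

Step 0 (initial): 2 infected
Step 1: +7 new -> 9 infected
Step 2: +6 new -> 15 infected
Step 3: +6 new -> 21 infected
Step 4: +5 new -> 26 infected
Step 5: +1 new -> 27 infected
Step 6: +0 new -> 27 infected

Answer: 27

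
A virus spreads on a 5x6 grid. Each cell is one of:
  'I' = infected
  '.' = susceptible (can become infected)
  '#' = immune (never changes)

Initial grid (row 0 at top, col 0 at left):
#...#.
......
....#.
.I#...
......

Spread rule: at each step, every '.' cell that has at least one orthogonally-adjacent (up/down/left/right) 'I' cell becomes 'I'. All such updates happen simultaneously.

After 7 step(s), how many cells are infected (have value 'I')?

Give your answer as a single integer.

Step 0 (initial): 1 infected
Step 1: +3 new -> 4 infected
Step 2: +5 new -> 9 infected
Step 3: +5 new -> 14 infected
Step 4: +4 new -> 18 infected
Step 5: +4 new -> 22 infected
Step 6: +2 new -> 24 infected
Step 7: +2 new -> 26 infected

Answer: 26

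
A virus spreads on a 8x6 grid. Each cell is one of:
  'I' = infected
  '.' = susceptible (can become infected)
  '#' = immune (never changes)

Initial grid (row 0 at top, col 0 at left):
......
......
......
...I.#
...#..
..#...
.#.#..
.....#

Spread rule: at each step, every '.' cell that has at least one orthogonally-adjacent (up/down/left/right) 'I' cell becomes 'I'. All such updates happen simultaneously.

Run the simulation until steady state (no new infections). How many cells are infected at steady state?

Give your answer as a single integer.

Answer: 42

Derivation:
Step 0 (initial): 1 infected
Step 1: +3 new -> 4 infected
Step 2: +6 new -> 10 infected
Step 3: +9 new -> 19 infected
Step 4: +10 new -> 29 infected
Step 5: +6 new -> 35 infected
Step 6: +3 new -> 38 infected
Step 7: +2 new -> 40 infected
Step 8: +2 new -> 42 infected
Step 9: +0 new -> 42 infected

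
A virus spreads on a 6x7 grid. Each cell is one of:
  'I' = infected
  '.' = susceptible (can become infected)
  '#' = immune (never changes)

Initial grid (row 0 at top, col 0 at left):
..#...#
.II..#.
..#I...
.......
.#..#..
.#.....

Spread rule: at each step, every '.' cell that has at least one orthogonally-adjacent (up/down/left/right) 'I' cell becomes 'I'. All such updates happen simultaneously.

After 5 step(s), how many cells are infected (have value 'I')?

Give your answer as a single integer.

Step 0 (initial): 3 infected
Step 1: +6 new -> 9 infected
Step 2: +9 new -> 18 infected
Step 3: +6 new -> 24 infected
Step 4: +7 new -> 31 infected
Step 5: +3 new -> 34 infected

Answer: 34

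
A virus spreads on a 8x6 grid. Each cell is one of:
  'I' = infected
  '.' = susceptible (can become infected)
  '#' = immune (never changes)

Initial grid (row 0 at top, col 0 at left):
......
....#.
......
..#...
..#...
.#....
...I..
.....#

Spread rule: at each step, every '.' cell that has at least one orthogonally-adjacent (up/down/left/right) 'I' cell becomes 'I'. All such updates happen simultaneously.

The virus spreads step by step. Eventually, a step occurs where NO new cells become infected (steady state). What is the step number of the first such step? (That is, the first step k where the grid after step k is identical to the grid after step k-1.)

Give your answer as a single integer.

Step 0 (initial): 1 infected
Step 1: +4 new -> 5 infected
Step 2: +7 new -> 12 infected
Step 3: +5 new -> 17 infected
Step 4: +5 new -> 22 infected
Step 5: +5 new -> 27 infected
Step 6: +6 new -> 33 infected
Step 7: +6 new -> 39 infected
Step 8: +3 new -> 42 infected
Step 9: +1 new -> 43 infected
Step 10: +0 new -> 43 infected

Answer: 10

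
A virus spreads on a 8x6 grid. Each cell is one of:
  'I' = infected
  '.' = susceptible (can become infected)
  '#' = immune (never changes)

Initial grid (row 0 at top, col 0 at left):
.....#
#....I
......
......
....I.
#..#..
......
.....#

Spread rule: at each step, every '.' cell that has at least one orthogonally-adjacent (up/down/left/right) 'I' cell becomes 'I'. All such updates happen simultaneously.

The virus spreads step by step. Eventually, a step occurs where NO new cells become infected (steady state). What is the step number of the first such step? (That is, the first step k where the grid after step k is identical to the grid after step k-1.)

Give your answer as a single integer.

Answer: 8

Derivation:
Step 0 (initial): 2 infected
Step 1: +6 new -> 8 infected
Step 2: +8 new -> 16 infected
Step 3: +9 new -> 25 infected
Step 4: +8 new -> 33 infected
Step 5: +5 new -> 38 infected
Step 6: +4 new -> 42 infected
Step 7: +1 new -> 43 infected
Step 8: +0 new -> 43 infected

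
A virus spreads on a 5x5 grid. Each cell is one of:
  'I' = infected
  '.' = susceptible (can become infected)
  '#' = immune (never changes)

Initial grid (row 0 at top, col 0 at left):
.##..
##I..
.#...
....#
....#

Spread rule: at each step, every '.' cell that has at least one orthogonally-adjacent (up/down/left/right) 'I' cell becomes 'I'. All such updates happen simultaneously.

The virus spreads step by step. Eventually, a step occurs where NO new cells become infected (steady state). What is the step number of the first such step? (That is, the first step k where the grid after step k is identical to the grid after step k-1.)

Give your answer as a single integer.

Answer: 6

Derivation:
Step 0 (initial): 1 infected
Step 1: +2 new -> 3 infected
Step 2: +4 new -> 7 infected
Step 3: +5 new -> 12 infected
Step 4: +3 new -> 15 infected
Step 5: +2 new -> 17 infected
Step 6: +0 new -> 17 infected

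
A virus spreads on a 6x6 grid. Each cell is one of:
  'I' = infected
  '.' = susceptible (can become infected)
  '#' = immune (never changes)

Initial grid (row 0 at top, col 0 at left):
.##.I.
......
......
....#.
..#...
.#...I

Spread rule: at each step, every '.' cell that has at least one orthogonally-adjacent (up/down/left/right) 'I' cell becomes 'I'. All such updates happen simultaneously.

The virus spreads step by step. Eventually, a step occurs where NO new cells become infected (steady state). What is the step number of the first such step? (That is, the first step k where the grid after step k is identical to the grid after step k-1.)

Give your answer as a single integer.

Answer: 10

Derivation:
Step 0 (initial): 2 infected
Step 1: +5 new -> 7 infected
Step 2: +6 new -> 13 infected
Step 3: +5 new -> 18 infected
Step 4: +3 new -> 21 infected
Step 5: +3 new -> 24 infected
Step 6: +3 new -> 27 infected
Step 7: +2 new -> 29 infected
Step 8: +1 new -> 30 infected
Step 9: +1 new -> 31 infected
Step 10: +0 new -> 31 infected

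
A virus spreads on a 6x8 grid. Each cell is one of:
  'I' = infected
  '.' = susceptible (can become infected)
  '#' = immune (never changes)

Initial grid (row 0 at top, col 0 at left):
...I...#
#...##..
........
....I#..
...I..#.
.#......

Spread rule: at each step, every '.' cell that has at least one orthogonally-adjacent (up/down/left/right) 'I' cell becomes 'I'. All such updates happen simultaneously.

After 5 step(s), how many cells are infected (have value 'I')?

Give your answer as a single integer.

Step 0 (initial): 3 infected
Step 1: +8 new -> 11 infected
Step 2: +10 new -> 21 infected
Step 3: +8 new -> 29 infected
Step 4: +7 new -> 36 infected
Step 5: +4 new -> 40 infected

Answer: 40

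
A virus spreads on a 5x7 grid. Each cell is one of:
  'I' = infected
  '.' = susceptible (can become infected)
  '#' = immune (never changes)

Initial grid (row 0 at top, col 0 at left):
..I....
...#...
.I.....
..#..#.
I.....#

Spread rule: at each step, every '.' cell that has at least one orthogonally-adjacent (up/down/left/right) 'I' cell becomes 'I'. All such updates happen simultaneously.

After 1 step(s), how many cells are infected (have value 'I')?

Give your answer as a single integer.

Answer: 12

Derivation:
Step 0 (initial): 3 infected
Step 1: +9 new -> 12 infected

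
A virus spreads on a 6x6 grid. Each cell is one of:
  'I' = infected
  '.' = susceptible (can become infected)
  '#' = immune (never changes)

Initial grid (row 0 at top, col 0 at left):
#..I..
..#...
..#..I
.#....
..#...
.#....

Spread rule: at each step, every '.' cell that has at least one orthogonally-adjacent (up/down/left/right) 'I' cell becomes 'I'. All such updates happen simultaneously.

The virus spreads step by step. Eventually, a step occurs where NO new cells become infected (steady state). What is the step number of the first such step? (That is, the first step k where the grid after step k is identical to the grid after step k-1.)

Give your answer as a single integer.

Answer: 9

Derivation:
Step 0 (initial): 2 infected
Step 1: +6 new -> 8 infected
Step 2: +6 new -> 14 infected
Step 3: +4 new -> 18 infected
Step 4: +5 new -> 23 infected
Step 5: +2 new -> 25 infected
Step 6: +2 new -> 27 infected
Step 7: +1 new -> 28 infected
Step 8: +2 new -> 30 infected
Step 9: +0 new -> 30 infected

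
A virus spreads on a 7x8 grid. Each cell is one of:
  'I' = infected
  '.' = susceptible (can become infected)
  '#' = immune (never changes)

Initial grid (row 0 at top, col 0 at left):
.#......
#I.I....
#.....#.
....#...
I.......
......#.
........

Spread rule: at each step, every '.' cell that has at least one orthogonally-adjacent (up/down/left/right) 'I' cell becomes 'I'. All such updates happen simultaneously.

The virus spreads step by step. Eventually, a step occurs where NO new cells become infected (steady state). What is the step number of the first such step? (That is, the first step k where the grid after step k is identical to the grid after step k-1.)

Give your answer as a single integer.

Answer: 10

Derivation:
Step 0 (initial): 3 infected
Step 1: +8 new -> 11 infected
Step 2: +10 new -> 21 infected
Step 3: +7 new -> 28 infected
Step 4: +6 new -> 34 infected
Step 5: +6 new -> 40 infected
Step 6: +4 new -> 44 infected
Step 7: +2 new -> 46 infected
Step 8: +2 new -> 48 infected
Step 9: +1 new -> 49 infected
Step 10: +0 new -> 49 infected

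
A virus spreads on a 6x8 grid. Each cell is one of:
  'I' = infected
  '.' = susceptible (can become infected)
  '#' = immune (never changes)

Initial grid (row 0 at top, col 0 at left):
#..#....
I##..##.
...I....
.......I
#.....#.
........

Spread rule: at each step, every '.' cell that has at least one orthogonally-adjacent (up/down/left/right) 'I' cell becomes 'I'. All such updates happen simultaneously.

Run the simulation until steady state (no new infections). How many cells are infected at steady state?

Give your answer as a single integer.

Step 0 (initial): 3 infected
Step 1: +8 new -> 11 infected
Step 2: +11 new -> 22 infected
Step 3: +8 new -> 30 infected
Step 4: +6 new -> 36 infected
Step 5: +1 new -> 37 infected
Step 6: +1 new -> 38 infected
Step 7: +0 new -> 38 infected

Answer: 38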